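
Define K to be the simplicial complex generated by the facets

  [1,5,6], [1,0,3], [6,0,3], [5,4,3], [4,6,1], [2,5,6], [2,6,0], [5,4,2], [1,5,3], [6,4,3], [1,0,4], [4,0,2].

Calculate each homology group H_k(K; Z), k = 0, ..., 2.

Order the vertices as 0 < 1 < 2 < 3 < 4 < 5 < 6. Listing each simplex with vertices in this order, K has dimension 2 with simplices:

  0-simplices (7): [0], [1], [2], [3], [4], [5], [6]
  1-simplices (18): [0,1], [0,2], [0,3], [0,4], [0,6], [1,3], [1,4], [1,5], [1,6], [2,4], [2,5], [2,6], [3,4], [3,5], [3,6], [4,5], [4,6], [5,6]
  2-simplices (12): [0,1,3], [0,1,4], [0,2,4], [0,2,6], [0,3,6], [1,3,5], [1,4,6], [1,5,6], [2,4,5], [2,5,6], [3,4,5], [3,4,6]

so the chain groups are C_0 ≅ Z^7, C_1 ≅ Z^18, C_2 ≅ Z^12.

The boundary map ∂_1: C_1 → C_0 is given by ∂[p,q] = [q] − [p]. For instance
  ∂[1,6] = [6] − [1].
The resulting 7×18 matrix has rank 6, and its Smith normal form has invariant factors (1,1,1,1,1,1).

The boundary map ∂_2: C_2 → C_1 maps a triangle to the signed sum of its edges. For instance
  ∂[0,1,4] = [1,4] − [0,4] + [0,1],
  ∂[0,2,4] = [2,4] − [0,4] + [0,2].
The 18×12 boundary matrix has rank 12 and Smith normal form diag(1,1,1,1,1,1,1,1,1,1,1,2).

From H_k ≅ ker(∂_k) / im(∂_{k+1}) we obtain:

  H_0: rank C_0 − rank ∂_1 = 7 − 6 = 1, and the invariant factors of ∂_1 are all 1, so H_0 ≅ Z.
  H_1: rank ker ∂_1 − rank ∂_2 = (18 − 6) − 12 = 0, and ∂_2 has invariant factor 2 > 1, so H_1 ≅ Z/2.
  H_2: rank ker ∂_2 − rank ∂_3 = (12 − 12) − 0 = 0, and there is no ∂_3, so H_2 ≅ 0.

As a check, the Euler characteristic is 7 − 18 + 12 = 1, which agrees with 1 − 0 + 0 = 1.
(K is a triangulation of the real projective plane RP^2.)

H_0 = Z,  H_1 = Z/2,  H_2 = 0.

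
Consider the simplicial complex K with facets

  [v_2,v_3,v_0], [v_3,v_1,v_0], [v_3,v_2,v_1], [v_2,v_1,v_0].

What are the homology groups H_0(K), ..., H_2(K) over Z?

H_0 ≅ Z,  H_1 = 0,  H_2 ≅ Z.

Order the vertices as v_0 < v_1 < v_2 < v_3. Listing each simplex with vertices in this order, K has dimension 2 with simplices:

  0-simplices (4): [v_0], [v_1], [v_2], [v_3]
  1-simplices (6): [v_0,v_1], [v_0,v_2], [v_0,v_3], [v_1,v_2], [v_1,v_3], [v_2,v_3]
  2-simplices (4): [v_0,v_1,v_2], [v_0,v_1,v_3], [v_0,v_2,v_3], [v_1,v_2,v_3]

so the chain groups are C_0 ≅ Z^4, C_1 ≅ Z^6, C_2 ≅ Z^4.

Boundary ∂_1: C_1 → C_0 maps an edge to its endpoints' difference, ∂[p,q] = q − p.
The resulting 4×6 matrix has rank 3, and its Smith normal form has invariant factors (1,1,1).

Boundary ∂_2: C_2 → C_1 acts by ∂[p,q,r] = [q,r] − [p,r] + [p,q]. For instance
  ∂[v_0,v_1,v_2] = [v_1,v_2] − [v_0,v_2] + [v_0,v_1],
  ∂[v_0,v_1,v_3] = [v_1,v_3] − [v_0,v_3] + [v_0,v_1].
The 6×4 boundary matrix has rank 3 and Smith normal form diag(1,1,1).

From H_k ≅ ker(∂_k) / im(∂_{k+1}) we obtain:

  H_0: rank C_0 − rank ∂_1 = 4 − 3 = 1, and the invariant factors of ∂_1 are all 1, so H_0 ≅ Z.
  H_1: rank ker ∂_1 − rank ∂_2 = (6 − 3) − 3 = 0, and the invariant factors of ∂_2 are all 1, so H_1 ≅ 0.
  H_2: rank ker ∂_2 − rank ∂_3 = (4 − 3) − 0 = 1, and there is no ∂_3, so H_2 ≅ Z.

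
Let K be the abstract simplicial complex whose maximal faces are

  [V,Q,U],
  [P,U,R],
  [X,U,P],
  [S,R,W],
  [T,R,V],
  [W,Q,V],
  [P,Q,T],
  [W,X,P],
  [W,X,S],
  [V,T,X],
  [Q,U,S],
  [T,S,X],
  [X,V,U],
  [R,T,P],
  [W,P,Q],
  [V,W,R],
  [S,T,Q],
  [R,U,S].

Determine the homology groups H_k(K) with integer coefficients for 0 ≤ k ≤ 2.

H_0 = Z,  H_1 = Z^2,  H_2 = Z.

Order the vertices as P < Q < R < S < T < U < V < W < X. Listing each simplex with vertices in this order, K has dimension 2 with simplices:

  0-simplices (9): P, Q, R, S, T, U, V, W, X
  1-simplices (27): PQ, PR, PT, PU, PW, PX, QS, QT, QU, QV, QW, RS, RT, RU, RV, RW, ST, SU, SW, SX, TV, TX, UV, UX, VW, VX, WX
  2-simplices (18): PQT, PQW, PRT, PRU, PUX, PWX, QST, QSU, QUV, QVW, RSU, RSW, RTV, RVW, STX, SWX, TVX, UVX

Hence C_0 ≅ Z^9, C_1 ≅ Z^27, C_2 ≅ Z^18.

The boundary map ∂_1: C_1 → C_0 maps an edge to its endpoints' difference, ∂[p,q] = q − p.
As a 9×27 matrix over Z this has rank 8, with invariant factors (1,1,1,1,1,1,1,1).

Boundary ∂_2: C_2 → C_1 maps a triangle to the signed sum of its edges. For instance
  ∂RSW = SW − RW + RS,
  ∂PRU = RU − PU + PR.
As a 27×18 matrix over Z this has rank 17, with invariant factors (1,1,1,1,1,1,1,1,1,1,1,1,1,1,1,1,1).

From H_k ≅ ker(∂_k) / im(∂_{k+1}) we obtain:

  H_0: rank C_0 − rank ∂_1 = 9 − 8 = 1, and the invariant factors of ∂_1 are all 1, so H_0 ≅ Z.
  H_1: rank ker ∂_1 − rank ∂_2 = (27 − 8) − 17 = 2, and the invariant factors of ∂_2 are all 1, so H_1 ≅ Z^2.
  H_2: rank ker ∂_2 − rank ∂_3 = (18 − 17) − 0 = 1, and there is no ∂_3, so H_2 ≅ Z.

As a check, the Euler characteristic is 9 − 27 + 18 = 0, which agrees with 1 − 2 + 1 = 0.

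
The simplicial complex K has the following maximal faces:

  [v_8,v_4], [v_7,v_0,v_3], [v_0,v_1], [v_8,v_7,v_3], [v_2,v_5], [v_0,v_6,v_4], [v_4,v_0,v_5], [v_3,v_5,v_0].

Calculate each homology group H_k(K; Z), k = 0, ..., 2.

Take the total order v_0 < v_1 < v_2 < v_3 < v_4 < v_5 < v_6 < v_7 < v_8 on the vertex set. Then K (dimension 2) consists of the simplices:

  0-simplices (9): [v_0], [v_1], [v_2], [v_3], [v_4], [v_5], [v_6], [v_7], [v_8]
  1-simplices (14): [v_0,v_1], [v_0,v_3], [v_0,v_4], [v_0,v_5], [v_0,v_6], [v_0,v_7], [v_2,v_5], [v_3,v_5], [v_3,v_7], [v_3,v_8], [v_4,v_5], [v_4,v_6], [v_4,v_8], [v_7,v_8]
  2-simplices (5): [v_0,v_3,v_5], [v_0,v_3,v_7], [v_0,v_4,v_5], [v_0,v_4,v_6], [v_3,v_7,v_8]

giving chain groups C_0 ≅ Z^9, C_1 ≅ Z^14, C_2 ≅ Z^5.

∂_1: C_1 → C_0 maps an edge to its endpoints' difference, ∂[p,q] = q − p. For instance
  ∂[v_0,v_1] = [v_1] − [v_0].
The resulting 9×14 matrix has rank 8, and its Smith normal form has invariant factors (1,1,1,1,1,1,1,1).

Boundary ∂_2: C_2 → C_1 maps a triangle to the signed sum of its edges. For instance
  ∂[v_0,v_4,v_6] = [v_4,v_6] − [v_0,v_6] + [v_0,v_4],
  ∂[v_3,v_7,v_8] = [v_7,v_8] − [v_3,v_8] + [v_3,v_7].
The resulting 14×5 matrix has rank 5, and its Smith normal form has invariant factors (1,1,1,1,1).

Computing H_k = (kernel of ∂_k) / (image of ∂_{k+1}):

  H_0: rank C_0 − rank ∂_1 = 9 − 8 = 1, and the invariant factors of ∂_1 are all 1, so H_0 ≅ Z.
  H_1: rank ker ∂_1 − rank ∂_2 = (14 − 8) − 5 = 1, and the invariant factors of ∂_2 are all 1, so H_1 ≅ Z.
  H_2: rank ker ∂_2 − rank ∂_3 = (5 − 5) − 0 = 0, and there is no ∂_3, so H_2 ≅ 0.

H_0 ≅ Z,  H_1 ≅ Z,  H_2 = 0.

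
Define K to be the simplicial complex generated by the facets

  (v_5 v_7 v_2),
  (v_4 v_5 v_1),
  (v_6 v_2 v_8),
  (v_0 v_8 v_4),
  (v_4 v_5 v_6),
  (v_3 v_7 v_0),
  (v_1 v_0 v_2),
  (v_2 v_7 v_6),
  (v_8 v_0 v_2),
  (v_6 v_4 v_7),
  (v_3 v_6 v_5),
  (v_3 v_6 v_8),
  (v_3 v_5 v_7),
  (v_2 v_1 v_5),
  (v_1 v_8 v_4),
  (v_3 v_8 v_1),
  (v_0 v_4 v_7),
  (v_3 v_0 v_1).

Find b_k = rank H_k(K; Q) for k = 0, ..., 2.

K has 9 vertices, 27 edges, 18 triangles.
rank ∂_0 = 0, rank ∂_1 = 8 ⇒ b_0 = 9 − 0 − 8 = 1; all invariant factors of ∂_1 are 1 so no torsion. So H_0 ≅ Z.
rank ∂_1 = 8, rank ∂_2 = 18 ⇒ b_1 = 27 − 8 − 18 = 1; ∂_2 has invariant factor(s) [2] giving torsion. So H_1 ≅ Z ⊕ Z_2.
rank ∂_2 = 18, rank ∂_3 = 0 ⇒ b_2 = 18 − 18 − 0 = 0. So H_2 ≅ 0.

b_0 = 1, b_1 = 1, b_2 = 0.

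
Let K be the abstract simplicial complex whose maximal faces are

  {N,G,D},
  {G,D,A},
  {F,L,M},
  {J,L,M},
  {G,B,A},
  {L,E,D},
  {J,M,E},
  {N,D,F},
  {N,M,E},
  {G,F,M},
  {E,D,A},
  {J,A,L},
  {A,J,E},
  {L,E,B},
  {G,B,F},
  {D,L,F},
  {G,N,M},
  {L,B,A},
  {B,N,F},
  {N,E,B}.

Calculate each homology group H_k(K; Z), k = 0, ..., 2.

H_0 ≅ Z,  H_1 ≅ Z ⊕ Z_2,  H_2 = 0.

Order the vertices as A < B < D < E < F < G < J < L < M < N. Listing each simplex with vertices in this order, K has dimension 2 with simplices:

  0-simplices (10): A, B, D, E, F, G, J, L, M, N
  1-simplices (30): AB, AD, AE, AG, AJ, AL, BE, BF, BG, BL, BN, DE, DF, DG, DL, DN, EJ, EL, EM, EN, FG, FL, FM, FN, GM, GN, JL, JM, LM, MN
  2-simplices (20): ABG, ABL, ADE, ADG, AEJ, AJL, BEL, BEN, BFG, BFN, DEL, DFL, DFN, DGN, EJM, EMN, FGM, FLM, GMN, JLM

Hence C_0 ≅ Z^10, C_1 ≅ Z^30, C_2 ≅ Z^20.

The boundary map ∂_1: C_1 → C_0 maps an edge to its endpoints' difference, ∂[p,q] = q − p. For instance
  ∂BN = N − B.
As a 10×30 matrix over Z this has rank 9, with invariant factors (1,1,1,1,1,1,1,1,1).

∂_2: C_2 → C_1 maps a triangle to the signed sum of its edges. For instance
  ∂JLM = LM − JM + JL,
  ∂FLM = LM − FM + FL.
As a 30×20 matrix over Z this has rank 20, with invariant factors (1,1,1,1,1,1,1,1,1,1,1,1,1,1,1,1,1,1,1,2).

Reading off H_k = ker ∂_k / im ∂_{k+1}:

  H_0: rank C_0 − rank ∂_1 = 10 − 9 = 1, and the invariant factors of ∂_1 are all 1, so H_0 = Z.
  H_1: rank ker ∂_1 − rank ∂_2 = (30 − 9) − 20 = 1, and ∂_2 has invariant factor 2 > 1, so H_1 = Z ⊕ Z_2.
  H_2: rank ker ∂_2 − rank ∂_3 = (20 − 20) − 0 = 0, and there is no ∂_3, so H_2 = 0.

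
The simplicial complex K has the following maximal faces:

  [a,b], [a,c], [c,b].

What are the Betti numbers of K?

We work with the vertex ordering a < b < c. The simplices of K, each written with vertices in increasing order, are:

  0-simplices (3): a, b, c
  1-simplices (3): ab, ac, bc

giving chain groups C_0 ≅ Z^3, C_1 ≅ Z^3.

Boundary ∂_1: C_1 → C_0 sends each edge [p,q] (with p < q) to q − p. For instance
  ∂bc = c − b.
The resulting 3×3 matrix has rank 2, and its Smith normal form has invariant factors (1,1).

Now H_k = ker ∂_k / im ∂_{k+1}, so:

  H_0: rank C_0 − rank ∂_1 = 3 − 2 = 1, and the invariant factors of ∂_1 are all 1, so H_0 ≅ Z.
  H_1: rank ker ∂_1 − rank ∂_2 = (3 − 2) − 0 = 1, and there is no ∂_2, so H_1 ≅ Z.

As a check, the Euler characteristic is 3 − 3 = 0, which agrees with 1 − 1 = 0.

Hence the Betti numbers are b_0 = 1, b_1 = 1.

b_0 = 1, b_1 = 1.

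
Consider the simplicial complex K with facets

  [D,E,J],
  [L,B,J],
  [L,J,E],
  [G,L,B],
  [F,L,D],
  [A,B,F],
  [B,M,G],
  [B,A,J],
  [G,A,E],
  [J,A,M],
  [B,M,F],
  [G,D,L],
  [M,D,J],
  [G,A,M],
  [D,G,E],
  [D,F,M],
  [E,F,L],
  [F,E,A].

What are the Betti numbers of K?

Fix the vertex order A < B < D < E < F < G < J < L < M and write every simplex with vertices in increasing order. Then dim K = 2 and the simplices of K are:

  0-simplices (9): A, B, D, E, F, G, J, L, M
  1-simplices (27): AB, AE, AF, AG, AJ, AM, BF, BG, BJ, BL, BM, DE, DF, DG, DJ, DL, DM, EF, EG, EJ, EL, FL, FM, GL, GM, JL, JM
  2-simplices (18): ABF, ABJ, AEF, AEG, AGM, AJM, BFM, BGL, BGM, BJL, DEG, DEJ, DFL, DFM, DGL, DJM, EFL, EJL

so the chain groups are C_0 ≅ Z^9, C_1 ≅ Z^27, C_2 ≅ Z^18.

Boundary ∂_1: C_1 → C_0 is given by ∂[p,q] = [q] − [p].
The 9×27 boundary matrix has rank 8 and Smith normal form diag(1,1,1,1,1,1,1,1).

Boundary ∂_2: C_2 → C_1 sends each 2-simplex [p,q,r] to [q,r] − [p,r] + [p,q]. For instance
  ∂EFL = FL − EL + EF,
  ∂DFL = FL − DL + DF.
The resulting 27×18 matrix has rank 18, and its Smith normal form has invariant factors (1,1,1,1,1,1,1,1,1,1,1,1,1,1,1,1,1,2).

Now H_k = ker ∂_k / im ∂_{k+1}, so:

  H_0: rank C_0 − rank ∂_1 = 9 − 8 = 1, and the invariant factors of ∂_1 are all 1, so H_0 ≅ Z.
  H_1: rank ker ∂_1 − rank ∂_2 = (27 − 8) − 18 = 1, and ∂_2 has invariant factor 2 > 1, so H_1 ≅ Z ⊕ Z/2.
  H_2: rank ker ∂_2 − rank ∂_3 = (18 − 18) − 0 = 0, and there is no ∂_3, so H_2 ≅ 0.

Hence the Betti numbers are b_0 = 1, b_1 = 1, b_2 = 0.

b_0 = 1, b_1 = 1, b_2 = 0.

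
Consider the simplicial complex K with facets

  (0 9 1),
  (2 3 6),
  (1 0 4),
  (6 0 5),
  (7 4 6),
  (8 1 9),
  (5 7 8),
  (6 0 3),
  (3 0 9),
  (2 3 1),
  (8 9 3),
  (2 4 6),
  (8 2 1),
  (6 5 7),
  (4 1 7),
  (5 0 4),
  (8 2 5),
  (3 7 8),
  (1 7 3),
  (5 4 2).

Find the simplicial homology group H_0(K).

H_0 ≅ Z.

Fix the vertex order 0 < 1 < 2 < 3 < 4 < 5 < 6 < 7 < 8 < 9 and write every simplex with vertices in increasing order. Then dim K = 2 and the simplices of K are:

  0-simplices (10): [0], [1], [2], [3], [4], [5], [6], [7], [8], [9]
  1-simplices (30): (30 of them)
  2-simplices (20): (20 of them)

giving chain groups C_0 ≅ Z^10, C_1 ≅ Z^30, C_2 ≅ Z^20.

∂_1: C_1 → C_0 sends each edge [p,q] (with p < q) to q − p. For instance
  ∂[6,7] = [7] − [6].
As a 10×30 matrix over Z this has rank 9, with invariant factors (1,1,1,1,1,1,1,1,1).

The boundary map ∂_2: C_2 → C_1 acts by ∂[p,q,r] = [q,r] − [p,r] + [p,q]. For instance
  ∂[0,5,6] = [5,6] − [0,6] + [0,5],
  ∂[0,3,9] = [3,9] − [0,9] + [0,3].
The 30×20 boundary matrix has rank 20 and Smith normal form diag(1,1,1,1,1,1,1,1,1,1,1,1,1,1,1,1,1,1,1,2).

Now H_k = ker ∂_k / im ∂_{k+1}, so:

  H_0: rank C_0 − rank ∂_1 = 10 − 9 = 1, and the invariant factors of ∂_1 are all 1, so H_0 = Z.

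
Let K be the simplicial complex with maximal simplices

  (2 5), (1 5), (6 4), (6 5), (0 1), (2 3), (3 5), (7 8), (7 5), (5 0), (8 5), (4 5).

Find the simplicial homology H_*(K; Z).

Order the vertices as 0 < 1 < 2 < 3 < 4 < 5 < 6 < 7 < 8. Listing each simplex with vertices in this order, K has dimension 1 with simplices:

  0-simplices (9): [0], [1], [2], [3], [4], [5], [6], [7], [8]
  1-simplices (12): [0,1], [0,5], [1,5], [2,3], [2,5], [3,5], [4,5], [4,6], [5,6], [5,7], [5,8], [7,8]

Hence C_0 ≅ Z^9, C_1 ≅ Z^12.

Boundary ∂_1: C_1 → C_0 maps an edge to its endpoints' difference, ∂[p,q] = q − p.
This gives a 9×12 integer matrix of rank 8; reducing to Smith normal form yields diagonal entries (1,1,1,1,1,1,1,1).

From H_k ≅ ker(∂_k) / im(∂_{k+1}) we obtain:

  H_0: rank C_0 − rank ∂_1 = 9 − 8 = 1, and the invariant factors of ∂_1 are all 1, so H_0 ≅ Z.
  H_1: rank ker ∂_1 − rank ∂_2 = (12 − 8) − 0 = 4, and there is no ∂_2, so H_1 ≅ Z^4.

H_0 ≅ Z,  H_1 ≅ Z^4.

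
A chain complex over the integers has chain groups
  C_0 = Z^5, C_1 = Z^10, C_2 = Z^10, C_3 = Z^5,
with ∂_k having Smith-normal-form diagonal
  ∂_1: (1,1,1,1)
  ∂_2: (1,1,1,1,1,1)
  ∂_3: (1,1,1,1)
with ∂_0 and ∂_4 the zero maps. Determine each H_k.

H_0: b_0 = 5 − 0 − 4 = 1; torsion from ∂_1 factors > 1: none. So H_0 = Z.
H_1: b_1 = 10 − 4 − 6 = 0; torsion from ∂_2 factors > 1: none. So H_1 = 0.
H_2: b_2 = 10 − 6 − 4 = 0; torsion from ∂_3 factors > 1: none. So H_2 = 0.
H_3: b_3 = 5 − 4 − 0 = 1; torsion from ∂_4 factors > 1: none. So H_3 = Z.

H_0 = Z,  H_1 = 0,  H_2 = 0,  H_3 = Z.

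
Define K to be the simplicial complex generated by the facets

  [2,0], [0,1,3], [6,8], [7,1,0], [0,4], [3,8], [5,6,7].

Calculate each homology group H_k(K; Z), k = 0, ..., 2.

H_0 ≅ Z,  H_1 ≅ Z,  H_2 = 0.

K has 9 vertices, 12 edges, 3 triangles.
rank ∂_0 = 0, rank ∂_1 = 8 ⇒ b_0 = 9 − 0 − 8 = 1; all invariant factors of ∂_1 are 1 so no torsion. So H_0 ≅ Z.
rank ∂_1 = 8, rank ∂_2 = 3 ⇒ b_1 = 12 − 8 − 3 = 1; all invariant factors of ∂_2 are 1 so no torsion. So H_1 ≅ Z.
rank ∂_2 = 3, rank ∂_3 = 0 ⇒ b_2 = 3 − 3 − 0 = 0. So H_2 ≅ 0.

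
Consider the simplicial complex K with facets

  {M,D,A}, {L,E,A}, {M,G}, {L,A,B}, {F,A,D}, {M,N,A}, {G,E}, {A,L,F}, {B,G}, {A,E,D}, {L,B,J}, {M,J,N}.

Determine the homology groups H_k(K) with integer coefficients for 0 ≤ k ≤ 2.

H_0 ≅ Z,  H_1 ≅ Z^3,  H_2 = 0.

We work with the vertex ordering A < B < D < E < F < G < J < L < M < N. The simplices of K, each written with vertices in increasing order, are:

  0-simplices (10): A, B, D, E, F, G, J, L, M, N
  1-simplices (21): AB, AD, AE, AF, AL, AM, AN, BG, BJ, BL, DE, DF, DM, EG, EL, FL, GM, JL, JM, JN, MN
  2-simplices (9): ABL, ADE, ADF, ADM, AEL, AFL, AMN, BJL, JMN

Hence C_0 ≅ Z^10, C_1 ≅ Z^21, C_2 ≅ Z^9.

The boundary map ∂_1: C_1 → C_0 is given by ∂[p,q] = [q] − [p]. For instance
  ∂MN = N − M.
The 10×21 boundary matrix has rank 9 and Smith normal form diag(1,1,1,1,1,1,1,1,1).

∂_2: C_2 → C_1 sends each 2-simplex [p,q,r] to [q,r] − [p,r] + [p,q]. For instance
  ∂ABL = BL − AL + AB,
  ∂AEL = EL − AL + AE.
The 21×9 boundary matrix has rank 9 and Smith normal form diag(1,1,1,1,1,1,1,1,1).

From H_k ≅ ker(∂_k) / im(∂_{k+1}) we obtain:

  H_0: rank C_0 − rank ∂_1 = 10 − 9 = 1, and the invariant factors of ∂_1 are all 1, so H_0 ≅ Z.
  H_1: rank ker ∂_1 − rank ∂_2 = (21 − 9) − 9 = 3, and the invariant factors of ∂_2 are all 1, so H_1 ≅ Z^3.
  H_2: rank ker ∂_2 − rank ∂_3 = (9 − 9) − 0 = 0, and there is no ∂_3, so H_2 ≅ 0.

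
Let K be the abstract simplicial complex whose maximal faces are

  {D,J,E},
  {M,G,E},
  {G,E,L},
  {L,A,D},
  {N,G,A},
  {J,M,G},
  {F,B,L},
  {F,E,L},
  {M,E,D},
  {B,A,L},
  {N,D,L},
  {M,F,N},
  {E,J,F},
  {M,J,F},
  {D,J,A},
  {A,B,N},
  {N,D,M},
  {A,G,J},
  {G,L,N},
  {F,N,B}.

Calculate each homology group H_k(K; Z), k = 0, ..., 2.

H_0 = Z,  H_1 = Z × Z/2,  H_2 = 0.

K has 10 vertices, 30 edges, 20 triangles.
rank ∂_0 = 0, rank ∂_1 = 9 ⇒ b_0 = 10 − 0 − 9 = 1; all invariant factors of ∂_1 are 1 so no torsion. So H_0 = Z.
rank ∂_1 = 9, rank ∂_2 = 20 ⇒ b_1 = 30 − 9 − 20 = 1; ∂_2 has invariant factor(s) [2] giving torsion. So H_1 = Z × Z/2.
rank ∂_2 = 20, rank ∂_3 = 0 ⇒ b_2 = 20 − 20 − 0 = 0. So H_2 = 0.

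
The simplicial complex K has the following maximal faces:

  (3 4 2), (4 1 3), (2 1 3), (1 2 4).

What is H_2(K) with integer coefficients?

Order the vertices as 1 < 2 < 3 < 4. Listing each simplex with vertices in this order, K has dimension 2 with simplices:

  0-simplices (4): [1], [2], [3], [4]
  1-simplices (6): [1,2], [1,3], [1,4], [2,3], [2,4], [3,4]
  2-simplices (4): [1,2,3], [1,2,4], [1,3,4], [2,3,4]

Hence C_0 ≅ Z^4, C_1 ≅ Z^6, C_2 ≅ Z^4.

Boundary ∂_1: C_1 → C_0 maps an edge to its endpoints' difference, ∂[p,q] = q − p. For instance
  ∂[1,4] = [4] − [1].
This gives a 4×6 integer matrix of rank 3; reducing to Smith normal form yields diagonal entries (1,1,1).

Boundary ∂_2: C_2 → C_1 sends each 2-simplex [p,q,r] to [q,r] − [p,r] + [p,q]. For instance
  ∂[1,2,4] = [2,4] − [1,4] + [1,2],
  ∂[2,3,4] = [3,4] − [2,4] + [2,3].
As a 6×4 matrix over Z this has rank 3, with invariant factors (1,1,1).

Now H_k = ker ∂_k / im ∂_{k+1}, so:

  H_2: rank ker ∂_2 − rank ∂_3 = (4 − 3) − 0 = 1, and there is no ∂_3, so H_2 = Z.

H_2 ≅ Z.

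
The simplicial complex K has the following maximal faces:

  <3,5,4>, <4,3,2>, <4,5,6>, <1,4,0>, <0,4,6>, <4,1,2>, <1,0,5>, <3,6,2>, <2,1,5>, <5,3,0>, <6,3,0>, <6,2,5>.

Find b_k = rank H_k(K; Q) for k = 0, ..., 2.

b_0 = 1, b_1 = 0, b_2 = 0.

Take the total order 0 < 1 < 2 < 3 < 4 < 5 < 6 on the vertex set. Then K (dimension 2) consists of the simplices:

  0-simplices (7): [0], [1], [2], [3], [4], [5], [6]
  1-simplices (18): [0,1], [0,3], [0,4], [0,5], [0,6], [1,2], [1,4], [1,5], [2,3], [2,4], [2,5], [2,6], [3,4], [3,5], [3,6], [4,5], [4,6], [5,6]
  2-simplices (12): [0,1,4], [0,1,5], [0,3,5], [0,3,6], [0,4,6], [1,2,4], [1,2,5], [2,3,4], [2,3,6], [2,5,6], [3,4,5], [4,5,6]

Hence C_0 ≅ Z^7, C_1 ≅ Z^18, C_2 ≅ Z^12.

Boundary ∂_1: C_1 → C_0 sends each edge [p,q] (with p < q) to q − p. For instance
  ∂[2,3] = [3] − [2].
The 7×18 boundary matrix has rank 6 and Smith normal form diag(1,1,1,1,1,1).

∂_2: C_2 → C_1 maps a triangle to the signed sum of its edges. For instance
  ∂[0,1,5] = [1,5] − [0,5] + [0,1],
  ∂[1,2,5] = [2,5] − [1,5] + [1,2].
This gives a 18×12 integer matrix of rank 12; reducing to Smith normal form yields diagonal entries (1,1,1,1,1,1,1,1,1,1,1,2).

Reading off H_k = ker ∂_k / im ∂_{k+1}:

  H_0: rank C_0 − rank ∂_1 = 7 − 6 = 1, and the invariant factors of ∂_1 are all 1, so H_0 = Z.
  H_1: rank ker ∂_1 − rank ∂_2 = (18 − 6) − 12 = 0, and ∂_2 has invariant factor 2 > 1, so H_1 = Z/2.
  H_2: rank ker ∂_2 − rank ∂_3 = (12 − 12) − 0 = 0, and there is no ∂_3, so H_2 = 0.

As a check, the Euler characteristic is 7 − 18 + 12 = 1, which agrees with 1 − 0 + 0 = 1.

Hence the Betti numbers are b_0 = 1, b_1 = 0, b_2 = 0.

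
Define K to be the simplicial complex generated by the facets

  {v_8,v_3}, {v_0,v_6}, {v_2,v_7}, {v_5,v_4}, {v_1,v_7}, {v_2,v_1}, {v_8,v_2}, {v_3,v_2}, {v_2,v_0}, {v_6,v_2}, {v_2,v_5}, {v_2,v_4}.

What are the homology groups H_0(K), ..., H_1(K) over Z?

We work with the vertex ordering v_0 < v_1 < v_2 < v_3 < v_4 < v_5 < v_6 < v_7 < v_8. The simplices of K, each written with vertices in increasing order, are:

  0-simplices (9): [v_0], [v_1], [v_2], [v_3], [v_4], [v_5], [v_6], [v_7], [v_8]
  1-simplices (12): [v_0,v_2], [v_0,v_6], [v_1,v_2], [v_1,v_7], [v_2,v_3], [v_2,v_4], [v_2,v_5], [v_2,v_6], [v_2,v_7], [v_2,v_8], [v_3,v_8], [v_4,v_5]

so the chain groups are C_0 ≅ Z^9, C_1 ≅ Z^12.

The boundary map ∂_1: C_1 → C_0 sends each edge [p,q] (with p < q) to q − p. For instance
  ∂[v_0,v_6] = [v_6] − [v_0].
The resulting 9×12 matrix has rank 8, and its Smith normal form has invariant factors (1,1,1,1,1,1,1,1).

Reading off H_k = ker ∂_k / im ∂_{k+1}:

  H_0: rank C_0 − rank ∂_1 = 9 − 8 = 1, and the invariant factors of ∂_1 are all 1, so H_0 = Z.
  H_1: rank ker ∂_1 − rank ∂_2 = (12 − 8) − 0 = 4, and there is no ∂_2, so H_1 = Z^4.

As a check, the Euler characteristic is 9 − 12 = -3, which agrees with 1 − 4 = -3.

H_0 ≅ Z,  H_1 ≅ Z^4.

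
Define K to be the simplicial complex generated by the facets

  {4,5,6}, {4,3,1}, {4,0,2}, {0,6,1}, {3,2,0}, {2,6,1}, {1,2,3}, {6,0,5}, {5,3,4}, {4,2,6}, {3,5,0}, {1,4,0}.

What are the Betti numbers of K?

b_0 = 1, b_1 = 0, b_2 = 0.

Order the vertices as 0 < 1 < 2 < 3 < 4 < 5 < 6. Listing each simplex with vertices in this order, K has dimension 2 with simplices:

  0-simplices (7): [0], [1], [2], [3], [4], [5], [6]
  1-simplices (18): [0,1], [0,2], [0,3], [0,4], [0,5], [0,6], [1,2], [1,3], [1,4], [1,6], [2,3], [2,4], [2,6], [3,4], [3,5], [4,5], [4,6], [5,6]
  2-simplices (12): [0,1,4], [0,1,6], [0,2,3], [0,2,4], [0,3,5], [0,5,6], [1,2,3], [1,2,6], [1,3,4], [2,4,6], [3,4,5], [4,5,6]

giving chain groups C_0 ≅ Z^7, C_1 ≅ Z^18, C_2 ≅ Z^12.

∂_1: C_1 → C_0 maps an edge to its endpoints' difference, ∂[p,q] = q − p. For instance
  ∂[0,2] = [2] − [0].
The resulting 7×18 matrix has rank 6, and its Smith normal form has invariant factors (1,1,1,1,1,1).

∂_2: C_2 → C_1 acts by ∂[p,q,r] = [q,r] − [p,r] + [p,q]. For instance
  ∂[0,1,6] = [1,6] − [0,6] + [0,1],
  ∂[1,3,4] = [3,4] − [1,4] + [1,3].
The resulting 18×12 matrix has rank 12, and its Smith normal form has invariant factors (1,1,1,1,1,1,1,1,1,1,1,2).

Computing H_k = (kernel of ∂_k) / (image of ∂_{k+1}):

  H_0: rank C_0 − rank ∂_1 = 7 − 6 = 1, and the invariant factors of ∂_1 are all 1, so H_0 ≅ Z.
  H_1: rank ker ∂_1 − rank ∂_2 = (18 − 6) − 12 = 0, and ∂_2 has invariant factor 2 > 1, so H_1 ≅ Z/2.
  H_2: rank ker ∂_2 − rank ∂_3 = (12 − 12) − 0 = 0, and there is no ∂_3, so H_2 ≅ 0.

Hence the Betti numbers are b_0 = 1, b_1 = 0, b_2 = 0.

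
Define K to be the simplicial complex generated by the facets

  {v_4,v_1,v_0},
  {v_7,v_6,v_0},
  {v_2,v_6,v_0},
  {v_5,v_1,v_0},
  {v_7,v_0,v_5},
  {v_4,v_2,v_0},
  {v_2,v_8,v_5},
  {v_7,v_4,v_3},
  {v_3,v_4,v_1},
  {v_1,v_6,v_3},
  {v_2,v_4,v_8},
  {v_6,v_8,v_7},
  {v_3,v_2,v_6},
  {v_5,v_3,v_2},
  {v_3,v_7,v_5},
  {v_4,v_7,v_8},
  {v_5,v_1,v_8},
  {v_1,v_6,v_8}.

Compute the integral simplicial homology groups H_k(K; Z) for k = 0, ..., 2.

We work with the vertex ordering v_0 < v_1 < v_2 < v_3 < v_4 < v_5 < v_6 < v_7 < v_8. The simplices of K, each written with vertices in increasing order, are:

  0-simplices (9): [v_0], [v_1], [v_2], [v_3], [v_4], [v_5], [v_6], [v_7], [v_8]
  1-simplices (27): (27 of them)
  2-simplices (18): (18 of them)

Hence C_0 ≅ Z^9, C_1 ≅ Z^27, C_2 ≅ Z^18.

∂_1: C_1 → C_0 is given by ∂[p,q] = [q] − [p].
As a 9×27 matrix over Z this has rank 8, with invariant factors (1,1,1,1,1,1,1,1).

The boundary map ∂_2: C_2 → C_1 acts by ∂[p,q,r] = [q,r] − [p,r] + [p,q]. For instance
  ∂[v_0,v_2,v_6] = [v_2,v_6] − [v_0,v_6] + [v_0,v_2],
  ∂[v_0,v_2,v_4] = [v_2,v_4] − [v_0,v_4] + [v_0,v_2].
The 27×18 boundary matrix has rank 17 and Smith normal form diag(1,1,1,1,1,1,1,1,1,1,1,1,1,1,1,1,1).

Computing H_k = (kernel of ∂_k) / (image of ∂_{k+1}):

  H_0: rank C_0 − rank ∂_1 = 9 − 8 = 1, and the invariant factors of ∂_1 are all 1, so H_0 = Z.
  H_1: rank ker ∂_1 − rank ∂_2 = (27 − 8) − 17 = 2, and the invariant factors of ∂_2 are all 1, so H_1 = Z^2.
  H_2: rank ker ∂_2 − rank ∂_3 = (18 − 17) − 0 = 1, and there is no ∂_3, so H_2 = Z.

(K is a triangulation of the torus T^2.)

H_0 ≅ Z,  H_1 ≅ Z^2,  H_2 ≅ Z.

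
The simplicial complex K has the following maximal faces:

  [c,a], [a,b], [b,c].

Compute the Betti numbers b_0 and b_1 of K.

b_0 = 1, b_1 = 1.

K has 3 vertices, 3 edges.
rank ∂_0 = 0, rank ∂_1 = 2 ⇒ b_0 = 3 − 0 − 2 = 1; all invariant factors of ∂_1 are 1 so no torsion. So H_0 = Z.
rank ∂_1 = 2, rank ∂_2 = 0 ⇒ b_1 = 3 − 2 − 0 = 1. So H_1 = Z.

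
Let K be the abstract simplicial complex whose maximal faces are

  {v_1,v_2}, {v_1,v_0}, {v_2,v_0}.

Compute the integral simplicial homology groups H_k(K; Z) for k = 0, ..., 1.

Take the total order v_0 < v_1 < v_2 on the vertex set. Then K (dimension 1) consists of the simplices:

  0-simplices (3): [v_0], [v_1], [v_2]
  1-simplices (3): [v_0,v_1], [v_0,v_2], [v_1,v_2]

Hence C_0 ≅ Z^3, C_1 ≅ Z^3.

Boundary ∂_1: C_1 → C_0 sends each edge [p,q] (with p < q) to q − p.
The 3×3 boundary matrix has rank 2 and Smith normal form diag(1,1).

Now H_k = ker ∂_k / im ∂_{k+1}, so:

  H_0: rank C_0 − rank ∂_1 = 3 − 2 = 1, and the invariant factors of ∂_1 are all 1, so H_0 = Z.
  H_1: rank ker ∂_1 − rank ∂_2 = (3 − 2) − 0 = 1, and there is no ∂_2, so H_1 = Z.

As a check, the Euler characteristic is 3 − 3 = 0, which agrees with 1 − 1 = 0.
(K is a triangulation of the circle S^1.)

H_0 ≅ Z,  H_1 ≅ Z.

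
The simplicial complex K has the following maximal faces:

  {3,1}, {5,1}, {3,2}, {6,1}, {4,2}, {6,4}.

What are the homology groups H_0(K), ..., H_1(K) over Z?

H_0 = Z,  H_1 = Z.

We work with the vertex ordering 1 < 2 < 3 < 4 < 5 < 6. The simplices of K, each written with vertices in increasing order, are:

  0-simplices (6): [1], [2], [3], [4], [5], [6]
  1-simplices (6): [1,3], [1,5], [1,6], [2,3], [2,4], [4,6]

so the chain groups are C_0 ≅ Z^6, C_1 ≅ Z^6.

Boundary ∂_1: C_1 → C_0 sends each edge [p,q] (with p < q) to q − p. For instance
  ∂[2,3] = [3] − [2].
The resulting 6×6 matrix has rank 5, and its Smith normal form has invariant factors (1,1,1,1,1).

Computing H_k = (kernel of ∂_k) / (image of ∂_{k+1}):

  H_0: rank C_0 − rank ∂_1 = 6 − 5 = 1, and the invariant factors of ∂_1 are all 1, so H_0 ≅ Z.
  H_1: rank ker ∂_1 − rank ∂_2 = (6 − 5) − 0 = 1, and there is no ∂_2, so H_1 ≅ Z.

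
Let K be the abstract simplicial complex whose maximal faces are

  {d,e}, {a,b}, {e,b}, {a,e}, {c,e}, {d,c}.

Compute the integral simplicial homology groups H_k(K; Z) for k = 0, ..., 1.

Take the total order a < b < c < d < e on the vertex set. Then K (dimension 1) consists of the simplices:

  0-simplices (5): a, b, c, d, e
  1-simplices (6): ab, ae, be, cd, ce, de

giving chain groups C_0 ≅ Z^5, C_1 ≅ Z^6.

The boundary map ∂_1: C_1 → C_0 is given by ∂[p,q] = [q] − [p].
This gives a 5×6 integer matrix of rank 4; reducing to Smith normal form yields diagonal entries (1,1,1,1).

Reading off H_k = ker ∂_k / im ∂_{k+1}:

  H_0: rank C_0 − rank ∂_1 = 5 − 4 = 1, and the invariant factors of ∂_1 are all 1, so H_0 ≅ Z.
  H_1: rank ker ∂_1 − rank ∂_2 = (6 − 4) − 0 = 2, and there is no ∂_2, so H_1 ≅ Z^2.

As a check, the Euler characteristic is 5 − 6 = -1, which agrees with 1 − 2 = -1.

H_0 = Z,  H_1 = Z^2.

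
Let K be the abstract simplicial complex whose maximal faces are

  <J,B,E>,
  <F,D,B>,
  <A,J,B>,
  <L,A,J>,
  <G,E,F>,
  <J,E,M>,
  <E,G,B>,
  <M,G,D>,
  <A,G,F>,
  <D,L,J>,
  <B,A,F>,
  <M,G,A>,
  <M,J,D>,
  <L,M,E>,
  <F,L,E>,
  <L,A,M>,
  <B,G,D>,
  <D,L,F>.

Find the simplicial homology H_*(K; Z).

Take the total order A < B < D < E < F < G < J < L < M on the vertex set. Then K (dimension 2) consists of the simplices:

  0-simplices (9): A, B, D, E, F, G, J, L, M
  1-simplices (27): AB, AF, AG, AJ, AL, AM, BD, BE, BF, BG, BJ, DF, DG, DJ, DL, DM, EF, EG, EJ, EL, EM, FG, FL, GM, JL, JM, LM
  2-simplices (18): ABF, ABJ, AFG, AGM, AJL, ALM, BDF, BDG, BEG, BEJ, DFL, DGM, DJL, DJM, EFG, EFL, EJM, ELM

Hence C_0 ≅ Z^9, C_1 ≅ Z^27, C_2 ≅ Z^18.

The boundary map ∂_1: C_1 → C_0 maps an edge to its endpoints' difference, ∂[p,q] = q − p. For instance
  ∂EM = M − E.
The 9×27 boundary matrix has rank 8 and Smith normal form diag(1,1,1,1,1,1,1,1).

The boundary map ∂_2: C_2 → C_1 sends each 2-simplex [p,q,r] to [q,r] − [p,r] + [p,q]. For instance
  ∂BDF = DF − BF + BD,
  ∂ABF = BF − AF + AB.
The 27×18 boundary matrix has rank 18 and Smith normal form diag(1,1,1,1,1,1,1,1,1,1,1,1,1,1,1,1,1,2).

Now H_k = ker ∂_k / im ∂_{k+1}, so:

  H_0: rank C_0 − rank ∂_1 = 9 − 8 = 1, and the invariant factors of ∂_1 are all 1, so H_0 = Z.
  H_1: rank ker ∂_1 − rank ∂_2 = (27 − 8) − 18 = 1, and ∂_2 has invariant factor 2 > 1, so H_1 = Z ⊕ Z/2Z.
  H_2: rank ker ∂_2 − rank ∂_3 = (18 − 18) − 0 = 0, and there is no ∂_3, so H_2 = 0.

(K is a triangulation of the Klein bottle.)

H_0 = Z,  H_1 = Z ⊕ Z/2Z,  H_2 = 0.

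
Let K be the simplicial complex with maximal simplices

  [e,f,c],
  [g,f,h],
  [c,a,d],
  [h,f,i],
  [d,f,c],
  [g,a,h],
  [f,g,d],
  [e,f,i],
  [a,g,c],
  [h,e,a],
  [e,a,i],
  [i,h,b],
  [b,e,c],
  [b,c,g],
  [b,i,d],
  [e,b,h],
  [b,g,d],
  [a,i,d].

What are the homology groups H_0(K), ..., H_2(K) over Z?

Order the vertices as a < b < c < d < e < f < g < h < i. Listing each simplex with vertices in this order, K has dimension 2 with simplices:

  0-simplices (9): a, b, c, d, e, f, g, h, i
  1-simplices (27): ac, ad, ae, ag, ah, ai, bc, bd, be, bg, bh, bi, cd, ce, cf, cg, df, dg, di, ef, eh, ei, fg, fh, fi, gh, hi
  2-simplices (18): acd, acg, adi, aeh, aei, agh, bce, bcg, bdg, bdi, beh, bhi, cdf, cef, dfg, efi, fgh, fhi

Hence C_0 ≅ Z^9, C_1 ≅ Z^27, C_2 ≅ Z^18.

Boundary ∂_1: C_1 → C_0 maps an edge to its endpoints' difference, ∂[p,q] = q − p.
The resulting 9×27 matrix has rank 8, and its Smith normal form has invariant factors (1,1,1,1,1,1,1,1).

∂_2: C_2 → C_1 maps a triangle to the signed sum of its edges. For instance
  ∂bdg = dg − bg + bd,
  ∂aei = ei − ai + ae.
This gives a 27×18 integer matrix of rank 18; reducing to Smith normal form yields diagonal entries (1,1,1,1,1,1,1,1,1,1,1,1,1,1,1,1,1,2).

Now H_k = ker ∂_k / im ∂_{k+1}, so:

  H_0: rank C_0 − rank ∂_1 = 9 − 8 = 1, and the invariant factors of ∂_1 are all 1, so H_0 = Z.
  H_1: rank ker ∂_1 − rank ∂_2 = (27 − 8) − 18 = 1, and ∂_2 has invariant factor 2 > 1, so H_1 = Z × Z/2.
  H_2: rank ker ∂_2 − rank ∂_3 = (18 − 18) − 0 = 0, and there is no ∂_3, so H_2 = 0.

As a check, the Euler characteristic is 9 − 27 + 18 = 0, which agrees with 1 − 1 + 0 = 0.

H_0 ≅ Z,  H_1 ≅ Z × Z/2,  H_2 = 0.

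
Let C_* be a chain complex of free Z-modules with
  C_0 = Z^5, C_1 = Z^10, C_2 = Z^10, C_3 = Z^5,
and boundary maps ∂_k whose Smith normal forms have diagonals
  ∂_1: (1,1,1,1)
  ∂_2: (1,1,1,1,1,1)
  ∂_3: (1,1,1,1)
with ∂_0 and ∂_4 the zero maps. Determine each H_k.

H_0: b_0 = 5 − 0 − 4 = 1; torsion from ∂_1 factors > 1: none. So H_0 = Z.
H_1: b_1 = 10 − 4 − 6 = 0; torsion from ∂_2 factors > 1: none. So H_1 = 0.
H_2: b_2 = 10 − 6 − 4 = 0; torsion from ∂_3 factors > 1: none. So H_2 = 0.
H_3: b_3 = 5 − 4 − 0 = 1; torsion from ∂_4 factors > 1: none. So H_3 = Z.

H_0 = Z,  H_1 = 0,  H_2 = 0,  H_3 = Z.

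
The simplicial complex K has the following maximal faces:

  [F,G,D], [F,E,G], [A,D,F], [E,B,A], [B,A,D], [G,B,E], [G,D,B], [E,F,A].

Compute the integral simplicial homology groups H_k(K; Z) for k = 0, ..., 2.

Order the vertices as A < B < D < E < F < G. Listing each simplex with vertices in this order, K has dimension 2 with simplices:

  0-simplices (6): A, B, D, E, F, G
  1-simplices (12): AB, AD, AE, AF, BD, BE, BG, DF, DG, EF, EG, FG
  2-simplices (8): ABD, ABE, ADF, AEF, BDG, BEG, DFG, EFG

Hence C_0 ≅ Z^6, C_1 ≅ Z^12, C_2 ≅ Z^8.

The boundary map ∂_1: C_1 → C_0 sends each edge [p,q] (with p < q) to q − p. For instance
  ∂DG = G − D.
This gives a 6×12 integer matrix of rank 5; reducing to Smith normal form yields diagonal entries (1,1,1,1,1).

The boundary map ∂_2: C_2 → C_1 acts by ∂[p,q,r] = [q,r] − [p,r] + [p,q]. For instance
  ∂ADF = DF − AF + AD,
  ∂DFG = FG − DG + DF.
As a 12×8 matrix over Z this has rank 7, with invariant factors (1,1,1,1,1,1,1).

Computing H_k = (kernel of ∂_k) / (image of ∂_{k+1}):

  H_0: rank C_0 − rank ∂_1 = 6 − 5 = 1, and the invariant factors of ∂_1 are all 1, so H_0 = Z.
  H_1: rank ker ∂_1 − rank ∂_2 = (12 − 5) − 7 = 0, and the invariant factors of ∂_2 are all 1, so H_1 = 0.
  H_2: rank ker ∂_2 − rank ∂_3 = (8 − 7) − 0 = 1, and there is no ∂_3, so H_2 = Z.

H_0 = Z,  H_1 = 0,  H_2 = Z.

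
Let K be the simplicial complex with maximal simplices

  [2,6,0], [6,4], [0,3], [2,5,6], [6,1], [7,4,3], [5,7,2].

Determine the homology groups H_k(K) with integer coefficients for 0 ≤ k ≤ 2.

H_0 ≅ Z,  H_1 ≅ Z^2,  H_2 = 0.

Order the vertices as 0 < 1 < 2 < 3 < 4 < 5 < 6 < 7. Listing each simplex with vertices in this order, K has dimension 2 with simplices:

  0-simplices (8): [0], [1], [2], [3], [4], [5], [6], [7]
  1-simplices (13): [0,2], [0,3], [0,6], [1,6], [2,5], [2,6], [2,7], [3,4], [3,7], [4,6], [4,7], [5,6], [5,7]
  2-simplices (4): [0,2,6], [2,5,6], [2,5,7], [3,4,7]

Hence C_0 ≅ Z^8, C_1 ≅ Z^13, C_2 ≅ Z^4.

The boundary map ∂_1: C_1 → C_0 sends each edge [p,q] (with p < q) to q − p. For instance
  ∂[2,7] = [7] − [2].
The 8×13 boundary matrix has rank 7 and Smith normal form diag(1,1,1,1,1,1,1).

∂_2: C_2 → C_1 sends each 2-simplex [p,q,r] to [q,r] − [p,r] + [p,q]. For instance
  ∂[0,2,6] = [2,6] − [0,6] + [0,2],
  ∂[2,5,6] = [5,6] − [2,6] + [2,5].
This gives a 13×4 integer matrix of rank 4; reducing to Smith normal form yields diagonal entries (1,1,1,1).

Computing H_k = (kernel of ∂_k) / (image of ∂_{k+1}):

  H_0: rank C_0 − rank ∂_1 = 8 − 7 = 1, and the invariant factors of ∂_1 are all 1, so H_0 = Z.
  H_1: rank ker ∂_1 − rank ∂_2 = (13 − 7) − 4 = 2, and the invariant factors of ∂_2 are all 1, so H_1 = Z^2.
  H_2: rank ker ∂_2 − rank ∂_3 = (4 − 4) − 0 = 0, and there is no ∂_3, so H_2 = 0.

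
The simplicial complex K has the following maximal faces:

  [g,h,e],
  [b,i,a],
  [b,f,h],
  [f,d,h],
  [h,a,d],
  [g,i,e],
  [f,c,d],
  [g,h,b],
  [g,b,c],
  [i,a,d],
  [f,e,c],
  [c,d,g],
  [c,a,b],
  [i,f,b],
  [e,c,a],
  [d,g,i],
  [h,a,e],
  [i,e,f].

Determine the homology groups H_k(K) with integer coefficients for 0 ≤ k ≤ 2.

We work with the vertex ordering a < b < c < d < e < f < g < h < i. The simplices of K, each written with vertices in increasing order, are:

  0-simplices (9): a, b, c, d, e, f, g, h, i
  1-simplices (27): ab, ac, ad, ae, ah, ai, bc, bf, bg, bh, bi, cd, ce, cf, cg, df, dg, dh, di, ef, eg, eh, ei, fh, fi, gh, gi
  2-simplices (18): abc, abi, ace, adh, adi, aeh, bcg, bfh, bfi, bgh, cdf, cdg, cef, dfh, dgi, efi, egh, egi

Hence C_0 ≅ Z^9, C_1 ≅ Z^27, C_2 ≅ Z^18.

Boundary ∂_1: C_1 → C_0 maps an edge to its endpoints' difference, ∂[p,q] = q − p. For instance
  ∂bf = f − b.
As a 9×27 matrix over Z this has rank 8, with invariant factors (1,1,1,1,1,1,1,1).

Boundary ∂_2: C_2 → C_1 sends each 2-simplex [p,q,r] to [q,r] − [p,r] + [p,q]. For instance
  ∂ace = ce − ae + ac,
  ∂aeh = eh − ah + ae.
The resulting 27×18 matrix has rank 17, and its Smith normal form has invariant factors (1,1,1,1,1,1,1,1,1,1,1,1,1,1,1,1,1).

From H_k ≅ ker(∂_k) / im(∂_{k+1}) we obtain:

  H_0: rank C_0 − rank ∂_1 = 9 − 8 = 1, and the invariant factors of ∂_1 are all 1, so H_0 = Z.
  H_1: rank ker ∂_1 − rank ∂_2 = (27 − 8) − 17 = 2, and the invariant factors of ∂_2 are all 1, so H_1 = Z^2.
  H_2: rank ker ∂_2 − rank ∂_3 = (18 − 17) − 0 = 1, and there is no ∂_3, so H_2 = Z.

(K is a triangulation of the torus T^2.)

H_0 = Z,  H_1 = Z^2,  H_2 = Z.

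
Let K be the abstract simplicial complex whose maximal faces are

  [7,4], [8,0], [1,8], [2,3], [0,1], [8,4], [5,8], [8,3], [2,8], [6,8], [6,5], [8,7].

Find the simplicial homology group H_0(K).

H_0 = Z.

Take the total order 0 < 1 < 2 < 3 < 4 < 5 < 6 < 7 < 8 on the vertex set. Then K (dimension 1) consists of the simplices:

  0-simplices (9): [0], [1], [2], [3], [4], [5], [6], [7], [8]
  1-simplices (12): [0,1], [0,8], [1,8], [2,3], [2,8], [3,8], [4,7], [4,8], [5,6], [5,8], [6,8], [7,8]

Hence C_0 ≅ Z^9, C_1 ≅ Z^12.

Boundary ∂_1: C_1 → C_0 sends each edge [p,q] (with p < q) to q − p. For instance
  ∂[2,3] = [3] − [2].
The 9×12 boundary matrix has rank 8 and Smith normal form diag(1,1,1,1,1,1,1,1).

From H_k ≅ ker(∂_k) / im(∂_{k+1}) we obtain:

  H_0: rank C_0 − rank ∂_1 = 9 − 8 = 1, and the invariant factors of ∂_1 are all 1, so H_0 ≅ Z.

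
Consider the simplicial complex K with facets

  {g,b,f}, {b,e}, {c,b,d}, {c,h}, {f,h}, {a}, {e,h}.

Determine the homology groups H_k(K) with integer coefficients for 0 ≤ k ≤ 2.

K has 8 vertices, 10 edges, 2 triangles.
rank ∂_0 = 0, rank ∂_1 = 6 ⇒ b_0 = 8 − 0 − 6 = 2; all invariant factors of ∂_1 are 1 so no torsion. So H_0 = Z^2.
rank ∂_1 = 6, rank ∂_2 = 2 ⇒ b_1 = 10 − 6 − 2 = 2; all invariant factors of ∂_2 are 1 so no torsion. So H_1 = Z^2.
rank ∂_2 = 2, rank ∂_3 = 0 ⇒ b_2 = 2 − 2 − 0 = 0. So H_2 = 0.

H_0 ≅ Z^2,  H_1 ≅ Z^2,  H_2 = 0.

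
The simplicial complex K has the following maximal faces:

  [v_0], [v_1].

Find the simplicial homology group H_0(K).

K has 2 vertices.
rank ∂_0 = 0, rank ∂_1 = 0 ⇒ b_0 = 2 − 0 − 0 = 2. So H_0 = Z^2.

H_0 = Z^2.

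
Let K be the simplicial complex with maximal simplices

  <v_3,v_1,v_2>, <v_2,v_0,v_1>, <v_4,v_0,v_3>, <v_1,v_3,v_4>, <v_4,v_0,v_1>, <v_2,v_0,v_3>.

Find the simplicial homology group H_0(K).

H_0 = Z.

Take the total order v_0 < v_1 < v_2 < v_3 < v_4 on the vertex set. Then K (dimension 2) consists of the simplices:

  0-simplices (5): [v_0], [v_1], [v_2], [v_3], [v_4]
  1-simplices (9): [v_0,v_1], [v_0,v_2], [v_0,v_3], [v_0,v_4], [v_1,v_2], [v_1,v_3], [v_1,v_4], [v_2,v_3], [v_3,v_4]
  2-simplices (6): [v_0,v_1,v_2], [v_0,v_1,v_4], [v_0,v_2,v_3], [v_0,v_3,v_4], [v_1,v_2,v_3], [v_1,v_3,v_4]

Hence C_0 ≅ Z^5, C_1 ≅ Z^9, C_2 ≅ Z^6.

The boundary map ∂_1: C_1 → C_0 is given by ∂[p,q] = [q] − [p]. For instance
  ∂[v_0,v_1] = [v_1] − [v_0].
As a 5×9 matrix over Z this has rank 4, with invariant factors (1,1,1,1).

The boundary map ∂_2: C_2 → C_1 acts by ∂[p,q,r] = [q,r] − [p,r] + [p,q]. For instance
  ∂[v_0,v_3,v_4] = [v_3,v_4] − [v_0,v_4] + [v_0,v_3],
  ∂[v_0,v_1,v_2] = [v_1,v_2] − [v_0,v_2] + [v_0,v_1].
The 9×6 boundary matrix has rank 5 and Smith normal form diag(1,1,1,1,1).

Reading off H_k = ker ∂_k / im ∂_{k+1}:

  H_0: rank C_0 − rank ∂_1 = 5 − 4 = 1, and the invariant factors of ∂_1 are all 1, so H_0 ≅ Z.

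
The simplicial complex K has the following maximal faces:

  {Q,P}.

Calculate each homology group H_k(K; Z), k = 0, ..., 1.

K has 2 vertices, 1 edge.
rank ∂_0 = 0, rank ∂_1 = 1 ⇒ b_0 = 2 − 0 − 1 = 1; all invariant factors of ∂_1 are 1 so no torsion. So H_0 = Z.
rank ∂_1 = 1, rank ∂_2 = 0 ⇒ b_1 = 1 − 1 − 0 = 0. So H_1 = 0.

H_0 = Z,  H_1 = 0.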